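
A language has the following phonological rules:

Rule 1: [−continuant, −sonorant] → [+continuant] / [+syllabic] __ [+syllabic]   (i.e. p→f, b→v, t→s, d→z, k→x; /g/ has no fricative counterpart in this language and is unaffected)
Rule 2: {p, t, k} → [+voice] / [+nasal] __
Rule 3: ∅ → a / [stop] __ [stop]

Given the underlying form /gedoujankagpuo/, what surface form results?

Rule 1 (intervocalic spirantization): /d/ is a stop between vowels /e/ and /o/, so it spirantizes to the fricative [z]. /gedoujankagpuo/ → gezoujankagpuo.
Rule 2 (post-nasal voicing): /k/ is a voiceless stop immediately after the nasal /n/, so it voices to [g]. /gezoujankagpuo/ → gezoujangagpuo.
Rule 3 (stop-cluster a-epenthesis): /g/ and /p/ form a stop–stop cluster, so [a] is inserted between them. /gezoujangagpuo/ → gezoujangagapuo.

gezoujangagapuo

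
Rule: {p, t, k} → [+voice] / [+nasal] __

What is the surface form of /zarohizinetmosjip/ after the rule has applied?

No segment of /zarohizinetmosjip/ meets the structural description of the rule, so the form surfaces unchanged.

zarohizinetmosjip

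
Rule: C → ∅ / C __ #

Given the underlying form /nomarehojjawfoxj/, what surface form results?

nomarehojjawfox

/j/ is the second consonant of a word-final cluster /xj/, so it deletes.
The other instances of /n/, /m/, /r/, /h/, /j/, /w/, /f/, /x/ do not occur in the required environment and remain unchanged.
Surface form: [nomarehojjawfox].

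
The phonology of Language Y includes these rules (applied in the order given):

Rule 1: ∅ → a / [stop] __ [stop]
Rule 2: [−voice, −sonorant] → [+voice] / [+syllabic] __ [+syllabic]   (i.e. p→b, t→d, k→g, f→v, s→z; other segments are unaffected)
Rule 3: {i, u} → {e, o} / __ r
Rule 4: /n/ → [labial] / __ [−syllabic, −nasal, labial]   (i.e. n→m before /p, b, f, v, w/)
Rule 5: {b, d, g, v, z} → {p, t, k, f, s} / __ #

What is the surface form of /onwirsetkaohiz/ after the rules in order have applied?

Rule 1 (stop-cluster a-epenthesis): /t/ and /k/ form a stop–stop cluster, so [a] is inserted between them. /onwirsetkaohiz/ → onwirsetakaohiz.
Rule 2 (intervocalic voicing): /t/ is a voiceless obstruent between vowels /e/ and /a/, so it voices to [d]. /k/ is a voiceless obstruent between vowels /a/ and /a/, so it voices to [g]. /onwirsetakaohiz/ → onwirsedagaohiz.
Rule 3 (pre-rhotic lowering): /i/ is a high vowel immediately before /r/, so it lowers to [e]. /onwirsedagaohiz/ → onwersedagaohiz.
Rule 4 (nasal place assimilation): /n/ precedes the labial consonant /w/, so it assimilates in place to [m]. /onwersedagaohiz/ → omwersedagaohiz.
Rule 5 (final devoicing): /z/ is a voiced obstruent in word-final position, so it devoices to [s]. /omwersedagaohiz/ → omwersedagaohis.

omwersedagaohis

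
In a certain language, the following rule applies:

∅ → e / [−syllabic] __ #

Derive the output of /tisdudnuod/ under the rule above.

tisdudnuode

the form ends in the consonant /d/, so [e] is inserted word-finally.
Surface form: [tisdudnuode].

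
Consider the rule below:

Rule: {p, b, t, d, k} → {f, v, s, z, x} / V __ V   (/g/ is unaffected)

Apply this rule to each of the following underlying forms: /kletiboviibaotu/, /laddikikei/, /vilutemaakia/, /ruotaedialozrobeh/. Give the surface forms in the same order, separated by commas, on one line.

klesivoviivaosu, laddixixei, vilusemaaxia, ruosaezialozroveh

/kletiboviibaotu/: /t/ is a stop between vowels /e/ and /i/, so it spirantizes to the fricative [s]. /b/ is a stop between vowels /i/ and /o/, so it spirantizes to the fricative [v]. /b/ is a stop between vowels /i/ and /a/, so it spirantizes to the fricative [v]. /t/ is a stop between vowels /o/ and /u/, so it spirantizes to the fricative [s]. → [klesivoviivaosu].
/laddikikei/: /k/ is a stop between vowels /i/ and /i/, so it spirantizes to the fricative [x]. /k/ is a stop between vowels /i/ and /e/, so it spirantizes to the fricative [x]. → [laddixixei].
/vilutemaakia/: /t/ is a stop between vowels /u/ and /e/, so it spirantizes to the fricative [s]. /k/ is a stop between vowels /a/ and /i/, so it spirantizes to the fricative [x]. → [vilusemaaxia].
/ruotaedialozrobeh/: /t/ is a stop between vowels /o/ and /a/, so it spirantizes to the fricative [s]. /d/ is a stop between vowels /e/ and /i/, so it spirantizes to the fricative [z]. /b/ is a stop between vowels /o/ and /e/, so it spirantizes to the fricative [v]. → [ruosaezialozroveh].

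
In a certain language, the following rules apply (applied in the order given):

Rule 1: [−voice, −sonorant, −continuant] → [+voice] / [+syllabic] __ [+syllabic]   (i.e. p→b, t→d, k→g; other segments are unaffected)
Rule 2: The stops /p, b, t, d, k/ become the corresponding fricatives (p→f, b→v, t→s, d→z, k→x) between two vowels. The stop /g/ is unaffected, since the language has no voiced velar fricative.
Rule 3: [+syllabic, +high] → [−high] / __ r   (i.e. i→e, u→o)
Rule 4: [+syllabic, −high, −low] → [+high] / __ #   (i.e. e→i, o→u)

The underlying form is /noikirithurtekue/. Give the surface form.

Rule 1 (intervocalic voicing): /k/ is a voiceless stop between vowels /i/ and /i/, so it voices to [g]. /k/ is a voiceless stop between vowels /e/ and /u/, so it voices to [g]. /noikirithurtekue/ → noigirithurtegue.
Rule 2 (intervocalic spirantization): no segment meets the environment; /noigirithurtegue/ is unchanged.
Rule 3 (pre-rhotic lowering): /i/ is a high vowel immediately before /r/, so it lowers to [e]. /u/ is a high vowel immediately before /r/, so it lowers to [o]. /noigirithurtegue/ → noigerithortegue.
Rule 4 (final vowel raising): /e/ is a mid vowel in word-final position, so it raises to [i]. /noigerithortegue/ → noigerithortegui.

noigerithortegui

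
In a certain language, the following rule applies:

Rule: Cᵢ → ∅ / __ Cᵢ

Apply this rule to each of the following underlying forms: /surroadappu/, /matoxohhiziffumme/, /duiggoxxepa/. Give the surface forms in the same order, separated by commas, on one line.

suroadapu, matoxohizifume, duigoxepa

/surroadappu/: /rr/ is a geminate; the first /r/ deletes. /pp/ is a geminate; the first /p/ deletes. → [suroadapu].
/matoxohhiziffumme/: /hh/ is a geminate; the first /h/ deletes. /ff/ is a geminate; the first /f/ deletes. /mm/ is a geminate; the first /m/ deletes. → [matoxohizifume].
/duiggoxxepa/: /gg/ is a geminate; the first /g/ deletes. /xx/ is a geminate; the first /x/ deletes. → [duigoxepa].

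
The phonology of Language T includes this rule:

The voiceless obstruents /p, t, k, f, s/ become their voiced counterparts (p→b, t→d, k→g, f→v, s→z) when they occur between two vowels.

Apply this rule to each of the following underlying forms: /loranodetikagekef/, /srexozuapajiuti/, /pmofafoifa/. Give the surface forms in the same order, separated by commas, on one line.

loranodedigagegef, srexozuabajiudi, pmovavoiva

/loranodetikagekef/: /t/ is a voiceless obstruent between vowels /e/ and /i/, so it voices to [d]. /k/ is a voiceless obstruent between vowels /i/ and /a/, so it voices to [g]. /k/ is a voiceless obstruent between vowels /e/ and /e/, so it voices to [g]. → [loranodedigagegef].
/srexozuapajiuti/: /p/ is a voiceless obstruent between vowels /a/ and /a/, so it voices to [b]. /t/ is a voiceless obstruent between vowels /u/ and /i/, so it voices to [d]. → [srexozuabajiudi].
/pmofafoifa/: /f/ is a voiceless obstruent between vowels /o/ and /a/, so it voices to [v]. /f/ is a voiceless obstruent between vowels /a/ and /o/, so it voices to [v]. /f/ is a voiceless obstruent between vowels /i/ and /a/, so it voices to [v]. → [pmovavoiva].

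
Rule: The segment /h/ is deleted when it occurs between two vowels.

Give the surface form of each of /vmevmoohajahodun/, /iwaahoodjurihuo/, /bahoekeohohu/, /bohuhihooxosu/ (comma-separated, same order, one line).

/vmevmoohajahodun/: /h/ occurs between vowels /o/ and /a/, so it deletes. /h/ occurs between vowels /a/ and /o/, so it deletes. → [vmevmooajaodun].
/iwaahoodjurihuo/: /h/ occurs between vowels /a/ and /o/, so it deletes. /h/ occurs between vowels /i/ and /u/, so it deletes. → [iwaaoodjuriuo].
/bahoekeohohu/: /h/ occurs between vowels /a/ and /o/, so it deletes. /h/ occurs between vowels /o/ and /o/, so it deletes. /h/ occurs between vowels /o/ and /u/, so it deletes. → [baoekeoou].
/bohuhihooxosu/: /h/ occurs between vowels /o/ and /u/, so it deletes. /h/ occurs between vowels /u/ and /i/, so it deletes. /h/ occurs between vowels /i/ and /o/, so it deletes. → [bouiooxosu].

vmevmooajaodun, iwaaoodjuriuo, baoekeoou, bouiooxosu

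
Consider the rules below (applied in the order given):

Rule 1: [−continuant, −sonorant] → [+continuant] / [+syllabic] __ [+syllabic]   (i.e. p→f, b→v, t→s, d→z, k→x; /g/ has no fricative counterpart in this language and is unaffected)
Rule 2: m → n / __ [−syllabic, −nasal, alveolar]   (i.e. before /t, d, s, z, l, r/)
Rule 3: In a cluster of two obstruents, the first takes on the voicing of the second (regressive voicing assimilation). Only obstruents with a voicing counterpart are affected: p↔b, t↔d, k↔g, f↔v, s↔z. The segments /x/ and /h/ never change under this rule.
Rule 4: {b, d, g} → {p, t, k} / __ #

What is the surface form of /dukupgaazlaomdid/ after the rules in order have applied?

Rule 1 (intervocalic spirantization): /k/ is a stop between vowels /u/ and /u/, so it spirantizes to the fricative [x]. /dukupgaazlaomdid/ → duxupgaazlaomdid.
Rule 2 (nasal place assimilation): /m/ precedes the alveolar consonant /d/, so it assimilates in place to [n]. /duxupgaazlaomdid/ → duxupgaazlaondid.
Rule 3 (regressive voicing assimilation): /p/ precedes the voiced obstruent /g/, so it voices to [b] by assimilation. /duxupgaazlaondid/ → duxubgaazlaondid.
Rule 4 (final devoicing): /d/ is a voiced stop in word-final position, so it devoices to [t]. /duxubgaazlaondid/ → duxubgaazlaondit.

duxubgaazlaondit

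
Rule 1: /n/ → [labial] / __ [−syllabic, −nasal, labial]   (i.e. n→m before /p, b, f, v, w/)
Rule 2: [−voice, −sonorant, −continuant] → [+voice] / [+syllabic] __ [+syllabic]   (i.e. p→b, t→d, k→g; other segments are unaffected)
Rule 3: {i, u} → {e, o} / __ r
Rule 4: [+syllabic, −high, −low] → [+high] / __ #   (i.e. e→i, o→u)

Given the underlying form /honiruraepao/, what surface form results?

honeroraebau

Rule 1 (nasal place assimilation): no segment meets the environment; /honiruraepao/ is unchanged.
Rule 2 (intervocalic voicing): /p/ is a voiceless stop between vowels /e/ and /a/, so it voices to [b]. /honiruraepao/ → honiruraebao.
Rule 3 (pre-rhotic lowering): /i/ is a high vowel immediately before /r/, so it lowers to [e]. /u/ is a high vowel immediately before /r/, so it lowers to [o]. /honiruraebao/ → honeroraebao.
Rule 4 (final vowel raising): /o/ is a mid vowel in word-final position, so it raises to [u]. /honeroraebao/ → honeroraebau.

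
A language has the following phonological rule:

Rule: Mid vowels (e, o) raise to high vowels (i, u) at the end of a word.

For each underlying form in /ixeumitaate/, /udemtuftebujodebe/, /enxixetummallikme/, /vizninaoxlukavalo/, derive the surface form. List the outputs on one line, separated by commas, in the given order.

ixeumitaati, udemtuftebujodebi, enxixetummallikmi, vizninaoxlukavalu

/ixeumitaate/: /e/ is a mid vowel in word-final position, so it raises to [i]. → [ixeumitaati].
/udemtuftebujodebe/: /e/ is a mid vowel in word-final position, so it raises to [i]. → [udemtuftebujodebi].
/enxixetummallikme/: /e/ is a mid vowel in word-final position, so it raises to [i]. → [enxixetummallikmi].
/vizninaoxlukavalo/: /o/ is a mid vowel in word-final position, so it raises to [u]. → [vizninaoxlukavalu].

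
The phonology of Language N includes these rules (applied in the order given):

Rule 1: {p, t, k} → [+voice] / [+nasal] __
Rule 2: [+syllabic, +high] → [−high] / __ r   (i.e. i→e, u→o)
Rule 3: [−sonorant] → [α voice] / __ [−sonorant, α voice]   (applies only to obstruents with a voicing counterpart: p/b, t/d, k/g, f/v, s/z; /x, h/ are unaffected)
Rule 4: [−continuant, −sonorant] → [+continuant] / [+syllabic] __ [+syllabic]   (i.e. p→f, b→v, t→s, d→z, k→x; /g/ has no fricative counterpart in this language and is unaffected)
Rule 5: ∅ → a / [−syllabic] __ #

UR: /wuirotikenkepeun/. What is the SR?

Rule 1 (post-nasal voicing): /k/ is a voiceless stop immediately after the nasal /n/, so it voices to [g]. /wuirotikenkepeun/ → wuirotikengepeun.
Rule 2 (pre-rhotic lowering): /i/ is a high vowel immediately before /r/, so it lowers to [e]. /wuirotikengepeun/ → wuerotikengepeun.
Rule 3 (regressive voicing assimilation): no segment meets the environment; /wuerotikengepeun/ is unchanged.
Rule 4 (intervocalic spirantization): /t/ is a stop between vowels /o/ and /i/, so it spirantizes to the fricative [s]. /k/ is a stop between vowels /i/ and /e/, so it spirantizes to the fricative [x]. /p/ is a stop between vowels /e/ and /e/, so it spirantizes to the fricative [f]. /wuerotikengepeun/ → wuerosixengefeun.
Rule 5 (final a-epenthesis): the form ends in the consonant /n/, so [a] is inserted word-finally. /wuerosixengefeun/ → wuerosixengefeuna.

wuerosixengefeuna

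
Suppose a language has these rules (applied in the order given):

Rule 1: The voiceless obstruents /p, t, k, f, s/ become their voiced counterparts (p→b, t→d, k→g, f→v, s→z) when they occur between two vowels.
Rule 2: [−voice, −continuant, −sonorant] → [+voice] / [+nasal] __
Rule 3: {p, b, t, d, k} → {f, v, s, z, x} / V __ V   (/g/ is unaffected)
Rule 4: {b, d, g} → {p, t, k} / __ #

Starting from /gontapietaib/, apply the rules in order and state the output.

Rule 1 (intervocalic voicing): /p/ is a voiceless obstruent between vowels /a/ and /i/, so it voices to [b]. /t/ is a voiceless obstruent between vowels /e/ and /a/, so it voices to [d]. /gontapietaib/ → gontabiedaib.
Rule 2 (post-nasal voicing): /t/ is a voiceless stop immediately after the nasal /n/, so it voices to [d]. /gontabiedaib/ → gondabiedaib.
Rule 3 (intervocalic spirantization): /b/ is a stop between vowels /a/ and /i/, so it spirantizes to the fricative [v]. /d/ is a stop between vowels /e/ and /a/, so it spirantizes to the fricative [z]. /gondabiedaib/ → gondaviezaib.
Rule 4 (final devoicing): /b/ is a voiced stop in word-final position, so it devoices to [p]. /gondaviezaib/ → gondaviezaip.

gondaviezaip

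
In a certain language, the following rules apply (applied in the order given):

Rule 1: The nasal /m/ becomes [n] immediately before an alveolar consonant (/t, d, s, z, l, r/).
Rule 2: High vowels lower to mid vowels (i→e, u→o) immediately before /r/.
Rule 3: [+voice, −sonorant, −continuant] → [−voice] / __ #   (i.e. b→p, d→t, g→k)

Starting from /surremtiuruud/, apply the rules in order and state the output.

sorrentioruut

Rule 1 (nasal place assimilation): /m/ precedes the alveolar consonant /t/, so it assimilates in place to [n]. /surremtiuruud/ → surrentiuruud.
Rule 2 (pre-rhotic lowering): /u/ is a high vowel immediately before /r/, so it lowers to [o]. /u/ is a high vowel immediately before /r/, so it lowers to [o]. /surrentiuruud/ → sorrentioruud.
Rule 3 (final devoicing): /d/ is a voiced stop in word-final position, so it devoices to [t]. /sorrentioruud/ → sorrentioruut.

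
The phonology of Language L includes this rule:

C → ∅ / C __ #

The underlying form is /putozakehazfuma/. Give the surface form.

No segment of /putozakehazfuma/ meets the structural description of the rule, so the form surfaces unchanged.

putozakehazfuma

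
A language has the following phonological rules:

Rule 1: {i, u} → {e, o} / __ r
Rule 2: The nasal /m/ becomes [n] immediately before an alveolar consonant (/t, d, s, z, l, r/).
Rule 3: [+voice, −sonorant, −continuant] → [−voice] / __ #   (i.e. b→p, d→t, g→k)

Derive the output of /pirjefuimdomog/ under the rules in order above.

Rule 1 (pre-rhotic lowering): /i/ is a high vowel immediately before /r/, so it lowers to [e]. /pirjefuimdomog/ → perjefuimdomog.
Rule 2 (nasal place assimilation): /m/ precedes the alveolar consonant /d/, so it assimilates in place to [n]. /perjefuimdomog/ → perjefuindomog.
Rule 3 (final devoicing): /g/ is a voiced stop in word-final position, so it devoices to [k]. /perjefuindomog/ → perjefuindomok.

perjefuindomok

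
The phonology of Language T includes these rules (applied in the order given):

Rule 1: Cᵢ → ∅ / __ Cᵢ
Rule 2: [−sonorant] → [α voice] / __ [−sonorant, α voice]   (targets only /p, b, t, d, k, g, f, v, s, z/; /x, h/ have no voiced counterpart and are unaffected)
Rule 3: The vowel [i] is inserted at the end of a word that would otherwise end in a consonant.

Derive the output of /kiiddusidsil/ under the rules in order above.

kiidusitsili

Rule 1 (degemination): /dd/ is a geminate; the first /d/ deletes. /kiiddusidsil/ → kiidusidsil.
Rule 2 (regressive voicing assimilation): /d/ precedes the voiceless obstruent /s/, so it devoices to [t] by assimilation. /kiidusidsil/ → kiidusitsil.
Rule 3 (final i-epenthesis): the form ends in the consonant /l/, so [i] is inserted word-finally. /kiidusitsil/ → kiidusitsili.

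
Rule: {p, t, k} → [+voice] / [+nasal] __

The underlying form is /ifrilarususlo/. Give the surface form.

ifrilarususlo

No segment of /ifrilarususlo/ meets the structural description of the rule, so the form surfaces unchanged.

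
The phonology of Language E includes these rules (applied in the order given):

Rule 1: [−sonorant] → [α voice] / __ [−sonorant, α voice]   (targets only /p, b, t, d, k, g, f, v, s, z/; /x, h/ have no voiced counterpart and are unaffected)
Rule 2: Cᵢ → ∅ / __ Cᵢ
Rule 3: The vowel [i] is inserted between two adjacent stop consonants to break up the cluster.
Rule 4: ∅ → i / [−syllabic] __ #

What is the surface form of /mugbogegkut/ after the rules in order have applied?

mugibogekuti

Rule 1 (regressive voicing assimilation): /g/ precedes the voiceless obstruent /k/, so it devoices to [k] by assimilation. /mugbogegkut/ → mugbogekkut.
Rule 2 (degemination): /kk/ is a geminate; the first /k/ deletes. /mugbogekkut/ → mugbogekut.
Rule 3 (stop-cluster i-epenthesis): /g/ and /b/ form a stop–stop cluster, so [i] is inserted between them. /mugbogekut/ → mugibogekut.
Rule 4 (final i-epenthesis): the form ends in the consonant /t/, so [i] is inserted word-finally. /mugibogekut/ → mugibogekuti.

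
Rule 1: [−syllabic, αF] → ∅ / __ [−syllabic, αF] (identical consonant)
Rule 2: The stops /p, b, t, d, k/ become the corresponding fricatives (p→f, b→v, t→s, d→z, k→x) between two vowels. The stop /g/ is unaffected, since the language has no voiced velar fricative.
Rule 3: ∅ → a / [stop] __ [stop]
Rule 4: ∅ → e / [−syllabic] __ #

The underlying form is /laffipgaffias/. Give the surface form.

Rule 1 (degemination): /ff/ is a geminate; the first /f/ deletes. /ff/ is a geminate; the first /f/ deletes. /laffipgaffias/ → lafipgafias.
Rule 2 (intervocalic spirantization): no segment meets the environment; /lafipgafias/ is unchanged.
Rule 3 (stop-cluster a-epenthesis): /p/ and /g/ form a stop–stop cluster, so [a] is inserted between them. /lafipgafias/ → lafipagafias.
Rule 4 (final e-epenthesis): the form ends in the consonant /s/, so [e] is inserted word-finally. /lafipagafias/ → lafipagafiase.

lafipagafiase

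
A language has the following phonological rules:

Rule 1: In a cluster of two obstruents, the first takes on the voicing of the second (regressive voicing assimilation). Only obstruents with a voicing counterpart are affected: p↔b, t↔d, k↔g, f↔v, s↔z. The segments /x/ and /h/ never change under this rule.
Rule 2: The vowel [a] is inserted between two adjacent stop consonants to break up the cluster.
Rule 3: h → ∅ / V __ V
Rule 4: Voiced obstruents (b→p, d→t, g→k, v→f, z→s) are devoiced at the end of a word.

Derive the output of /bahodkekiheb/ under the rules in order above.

baotakekiep

Rule 1 (regressive voicing assimilation): /d/ precedes the voiceless obstruent /k/, so it devoices to [t] by assimilation. /bahodkekiheb/ → bahotkekiheb.
Rule 2 (stop-cluster a-epenthesis): /t/ and /k/ form a stop–stop cluster, so [a] is inserted between them. /bahotkekiheb/ → bahotakekiheb.
Rule 3 (intervocalic h-deletion): /h/ occurs between vowels /a/ and /o/, so it deletes. /h/ occurs between vowels /i/ and /e/, so it deletes. /bahotakekiheb/ → baotakekieb.
Rule 4 (final devoicing): /b/ is a voiced obstruent in word-final position, so it devoices to [p]. /baotakekieb/ → baotakekiep.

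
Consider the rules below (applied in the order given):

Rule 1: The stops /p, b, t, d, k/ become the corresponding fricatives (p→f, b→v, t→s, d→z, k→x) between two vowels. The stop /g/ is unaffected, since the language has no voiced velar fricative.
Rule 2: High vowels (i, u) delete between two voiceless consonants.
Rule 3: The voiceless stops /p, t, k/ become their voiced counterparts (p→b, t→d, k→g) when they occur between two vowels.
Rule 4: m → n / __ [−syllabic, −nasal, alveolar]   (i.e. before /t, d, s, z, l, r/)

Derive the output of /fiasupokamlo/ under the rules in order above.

Rule 1 (intervocalic spirantization): /p/ is a stop between vowels /u/ and /o/, so it spirantizes to the fricative [f]. /k/ is a stop between vowels /o/ and /a/, so it spirantizes to the fricative [x]. /fiasupokamlo/ → fiasufoxamlo.
Rule 2 (high vowel syncope): /u/ is a high vowel flanked by voiceless consonants /s/ and /f/, so it deletes. /fiasufoxamlo/ → fiasfoxamlo.
Rule 3 (intervocalic voicing): no segment meets the environment; /fiasfoxamlo/ is unchanged.
Rule 4 (nasal place assimilation): /m/ precedes the alveolar consonant /l/, so it assimilates in place to [n]. /fiasfoxamlo/ → fiasfoxanlo.

fiasfoxanlo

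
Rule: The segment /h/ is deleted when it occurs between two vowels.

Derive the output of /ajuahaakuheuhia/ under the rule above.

ajuaaakueuia

/h/ occurs between vowels /a/ and /a/, so it deletes.
/h/ occurs between vowels /u/ and /e/, so it deletes.
/h/ occurs between vowels /u/ and /i/, so it deletes.
Surface form: [ajuaaakueuia].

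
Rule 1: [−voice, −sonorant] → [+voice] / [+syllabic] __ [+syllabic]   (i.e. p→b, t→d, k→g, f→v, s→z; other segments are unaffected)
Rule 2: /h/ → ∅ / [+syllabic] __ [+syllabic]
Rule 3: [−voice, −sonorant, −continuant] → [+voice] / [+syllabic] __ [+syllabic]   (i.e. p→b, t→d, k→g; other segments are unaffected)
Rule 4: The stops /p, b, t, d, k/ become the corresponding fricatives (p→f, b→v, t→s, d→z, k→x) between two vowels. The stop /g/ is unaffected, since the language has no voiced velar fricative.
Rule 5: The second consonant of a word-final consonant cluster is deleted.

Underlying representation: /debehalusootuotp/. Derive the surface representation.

devealuzoozuot

Rule 1 (intervocalic voicing): /s/ is a voiceless obstruent between vowels /u/ and /o/, so it voices to [z]. /t/ is a voiceless obstruent between vowels /o/ and /u/, so it voices to [d]. /debehalusootuotp/ → debehaluzooduotp.
Rule 2 (intervocalic h-deletion): /h/ occurs between vowels /e/ and /a/, so it deletes. /debehaluzooduotp/ → debealuzooduotp.
Rule 3 (intervocalic voicing): no segment meets the environment; /debealuzooduotp/ is unchanged.
Rule 4 (intervocalic spirantization): /b/ is a stop between vowels /e/ and /e/, so it spirantizes to the fricative [v]. /d/ is a stop between vowels /o/ and /u/, so it spirantizes to the fricative [z]. /debealuzooduotp/ → devealuzoozuotp.
Rule 5 (final cluster simplification): /p/ is the second consonant of a word-final cluster /tp/, so it deletes. /devealuzoozuotp/ → devealuzoozuot.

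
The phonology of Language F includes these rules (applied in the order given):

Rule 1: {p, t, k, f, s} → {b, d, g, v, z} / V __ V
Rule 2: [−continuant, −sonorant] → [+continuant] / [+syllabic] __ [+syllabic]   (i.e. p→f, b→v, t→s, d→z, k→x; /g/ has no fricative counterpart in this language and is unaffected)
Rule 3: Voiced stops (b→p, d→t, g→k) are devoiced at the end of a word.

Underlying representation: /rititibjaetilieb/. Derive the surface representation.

rizizibjaeziliep

Rule 1 (intervocalic voicing): /t/ is a voiceless obstruent between vowels /i/ and /i/, so it voices to [d]. /t/ is a voiceless obstruent between vowels /i/ and /i/, so it voices to [d]. /t/ is a voiceless obstruent between vowels /e/ and /i/, so it voices to [d]. /rititibjaetilieb/ → rididibjaedilieb.
Rule 2 (intervocalic spirantization): /d/ is a stop between vowels /i/ and /i/, so it spirantizes to the fricative [z]. /d/ is a stop between vowels /i/ and /i/, so it spirantizes to the fricative [z]. /d/ is a stop between vowels /e/ and /i/, so it spirantizes to the fricative [z]. /rididibjaedilieb/ → rizizibjaezilieb.
Rule 3 (final devoicing): /b/ is a voiced stop in word-final position, so it devoices to [p]. /rizizibjaezilieb/ → rizizibjaeziliep.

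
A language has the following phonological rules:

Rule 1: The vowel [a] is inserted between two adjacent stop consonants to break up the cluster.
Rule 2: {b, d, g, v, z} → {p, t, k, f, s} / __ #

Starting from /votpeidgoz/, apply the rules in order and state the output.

votapeidagos

Rule 1 (stop-cluster a-epenthesis): /t/ and /p/ form a stop–stop cluster, so [a] is inserted between them. /d/ and /g/ form a stop–stop cluster, so [a] is inserted between them. /votpeidgoz/ → votapeidagoz.
Rule 2 (final devoicing): /z/ is a voiced obstruent in word-final position, so it devoices to [s]. /votapeidagoz/ → votapeidagos.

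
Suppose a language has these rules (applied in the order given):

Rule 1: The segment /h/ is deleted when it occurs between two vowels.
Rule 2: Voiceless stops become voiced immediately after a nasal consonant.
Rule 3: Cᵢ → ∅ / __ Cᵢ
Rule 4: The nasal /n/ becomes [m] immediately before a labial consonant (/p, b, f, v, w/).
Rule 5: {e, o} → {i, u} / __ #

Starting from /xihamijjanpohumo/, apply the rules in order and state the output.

Rule 1 (intervocalic h-deletion): /h/ occurs between vowels /i/ and /a/, so it deletes. /h/ occurs between vowels /o/ and /u/, so it deletes. /xihamijjanpohumo/ → xiamijjanpoumo.
Rule 2 (post-nasal voicing): /p/ is a voiceless stop immediately after the nasal /n/, so it voices to [b]. /xiamijjanpoumo/ → xiamijjanboumo.
Rule 3 (degemination): /jj/ is a geminate; the first /j/ deletes. /xiamijjanboumo/ → xiamijanboumo.
Rule 4 (nasal place assimilation): /n/ precedes the labial consonant /b/, so it assimilates in place to [m]. /xiamijanboumo/ → xiamijamboumo.
Rule 5 (final vowel raising): /o/ is a mid vowel in word-final position, so it raises to [u]. /xiamijamboumo/ → xiamijamboumu.

xiamijamboumu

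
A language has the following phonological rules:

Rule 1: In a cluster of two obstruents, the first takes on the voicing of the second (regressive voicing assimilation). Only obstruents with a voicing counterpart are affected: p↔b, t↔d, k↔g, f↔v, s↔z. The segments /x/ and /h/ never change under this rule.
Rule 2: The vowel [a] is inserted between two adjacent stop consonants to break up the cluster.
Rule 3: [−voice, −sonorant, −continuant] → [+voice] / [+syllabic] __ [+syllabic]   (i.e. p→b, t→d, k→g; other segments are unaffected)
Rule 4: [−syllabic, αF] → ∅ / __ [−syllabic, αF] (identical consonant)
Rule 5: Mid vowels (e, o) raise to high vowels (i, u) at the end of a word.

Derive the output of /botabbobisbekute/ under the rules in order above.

Rule 1 (regressive voicing assimilation): /s/ precedes the voiced obstruent /b/, so it voices to [z] by assimilation. /botabbobisbekute/ → botabbobizbekute.
Rule 2 (stop-cluster a-epenthesis): /b/ and /b/ form a stop–stop cluster, so [a] is inserted between them. /botabbobizbekute/ → botababobizbekute.
Rule 3 (intervocalic voicing): /t/ is a voiceless stop between vowels /o/ and /a/, so it voices to [d]. /k/ is a voiceless stop between vowels /e/ and /u/, so it voices to [g]. /t/ is a voiceless stop between vowels /u/ and /e/, so it voices to [d]. /botababobizbekute/ → bodababobizbegude.
Rule 4 (degemination): no segment meets the environment; /bodababobizbegude/ is unchanged.
Rule 5 (final vowel raising): /e/ is a mid vowel in word-final position, so it raises to [i]. /bodababobizbegude/ → bodababobizbegudi.

bodababobizbegudi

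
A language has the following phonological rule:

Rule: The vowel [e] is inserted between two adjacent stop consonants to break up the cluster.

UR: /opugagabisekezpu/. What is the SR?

No segment of /opugagabisekezpu/ meets the structural description of the rule, so the form surfaces unchanged.

opugagabisekezpu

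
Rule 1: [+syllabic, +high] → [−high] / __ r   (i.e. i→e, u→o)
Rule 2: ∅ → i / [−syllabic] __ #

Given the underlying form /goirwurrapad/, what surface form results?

Rule 1 (pre-rhotic lowering): /i/ is a high vowel immediately before /r/, so it lowers to [e]. /u/ is a high vowel immediately before /r/, so it lowers to [o]. /goirwurrapad/ → goerworrapad.
Rule 2 (final i-epenthesis): the form ends in the consonant /d/, so [i] is inserted word-finally. /goerworrapad/ → goerworrapadi.

goerworrapadi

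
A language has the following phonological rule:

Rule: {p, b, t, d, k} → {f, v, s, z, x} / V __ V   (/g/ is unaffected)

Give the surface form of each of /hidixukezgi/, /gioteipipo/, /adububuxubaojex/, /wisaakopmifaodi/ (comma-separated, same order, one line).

/hidixukezgi/: /d/ is a stop between vowels /i/ and /i/, so it spirantizes to the fricative [z]. /k/ is a stop between vowels /u/ and /e/, so it spirantizes to the fricative [x]. → [hizixuxezgi].
/gioteipipo/: /t/ is a stop between vowels /o/ and /e/, so it spirantizes to the fricative [s]. /p/ is a stop between vowels /i/ and /i/, so it spirantizes to the fricative [f]. /p/ is a stop between vowels /i/ and /o/, so it spirantizes to the fricative [f]. → [gioseififo].
/adububuxubaojex/: /d/ is a stop between vowels /a/ and /u/, so it spirantizes to the fricative [z]. /b/ is a stop between vowels /u/ and /u/, so it spirantizes to the fricative [v]. /b/ is a stop between vowels /u/ and /u/, so it spirantizes to the fricative [v]. /b/ is a stop between vowels /u/ and /a/, so it spirantizes to the fricative [v]. → [azuvuvuxuvaojex].
/wisaakopmifaodi/: /k/ is a stop between vowels /a/ and /o/, so it spirantizes to the fricative [x]. /d/ is a stop between vowels /o/ and /i/, so it spirantizes to the fricative [z]. → [wisaaxopmifaozi].

hizixuxezgi, gioseififo, azuvuvuxuvaojex, wisaaxopmifaozi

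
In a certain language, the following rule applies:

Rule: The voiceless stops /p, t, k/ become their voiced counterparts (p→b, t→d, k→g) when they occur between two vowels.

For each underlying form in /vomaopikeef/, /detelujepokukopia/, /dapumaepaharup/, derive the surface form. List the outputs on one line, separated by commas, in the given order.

/vomaopikeef/: /p/ is a voiceless stop between vowels /o/ and /i/, so it voices to [b]. /k/ is a voiceless stop between vowels /i/ and /e/, so it voices to [g]. → [vomaobigeef].
/detelujepokukopia/: /t/ is a voiceless stop between vowels /e/ and /e/, so it voices to [d]. /p/ is a voiceless stop between vowels /e/ and /o/, so it voices to [b]. /k/ is a voiceless stop between vowels /o/ and /u/, so it voices to [g]. /k/ is a voiceless stop between vowels /u/ and /o/, so it voices to [g]. /p/ is a voiceless stop between vowels /o/ and /i/, so it voices to [b]. → [dedelujebogugobia].
/dapumaepaharup/: /p/ is a voiceless stop between vowels /a/ and /u/, so it voices to [b]. /p/ is a voiceless stop between vowels /e/ and /a/, so it voices to [b]. → [dabumaebaharup].

vomaobigeef, dedelujebogugobia, dabumaebaharup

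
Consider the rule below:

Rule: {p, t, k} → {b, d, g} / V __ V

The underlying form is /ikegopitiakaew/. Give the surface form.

/k/ is a voiceless stop between vowels /i/ and /e/, so it voices to [g].
/p/ is a voiceless stop between vowels /o/ and /i/, so it voices to [b].
/t/ is a voiceless stop between vowels /i/ and /i/, so it voices to [d].
/k/ is a voiceless stop between vowels /a/ and /a/, so it voices to [g].
Surface form: [igegobidiagaew].

igegobidiagaew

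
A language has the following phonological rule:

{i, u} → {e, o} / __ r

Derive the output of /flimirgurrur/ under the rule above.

/i/ is a high vowel immediately before /r/, so it lowers to [e].
/u/ is a high vowel immediately before /r/, so it lowers to [o].
/u/ is a high vowel immediately before /r/, so it lowers to [o].
Surface form: [flimergorror].

flimergorror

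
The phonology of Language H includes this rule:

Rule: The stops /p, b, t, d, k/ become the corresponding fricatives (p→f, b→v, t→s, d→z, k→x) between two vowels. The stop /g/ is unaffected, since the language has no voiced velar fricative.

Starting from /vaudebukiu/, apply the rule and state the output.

vauzevuxiu

/d/ is a stop between vowels /u/ and /e/, so it spirantizes to the fricative [z].
/b/ is a stop between vowels /e/ and /u/, so it spirantizes to the fricative [v].
/k/ is a stop between vowels /u/ and /i/, so it spirantizes to the fricative [x].
Surface form: [vauzevuxiu].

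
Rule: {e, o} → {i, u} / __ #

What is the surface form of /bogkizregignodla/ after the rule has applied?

No segment of /bogkizregignodla/ meets the structural description of the rule, so the form surfaces unchanged.

bogkizregignodla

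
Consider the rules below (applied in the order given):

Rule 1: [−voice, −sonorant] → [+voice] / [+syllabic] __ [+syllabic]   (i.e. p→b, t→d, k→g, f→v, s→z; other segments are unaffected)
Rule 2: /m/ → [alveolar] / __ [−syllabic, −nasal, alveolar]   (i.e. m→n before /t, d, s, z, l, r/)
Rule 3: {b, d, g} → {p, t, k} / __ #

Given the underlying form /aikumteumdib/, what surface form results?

aigunteundip

Rule 1 (intervocalic voicing): /k/ is a voiceless obstruent between vowels /i/ and /u/, so it voices to [g]. /aikumteumdib/ → aigumteumdib.
Rule 2 (nasal place assimilation): /m/ precedes the alveolar consonant /t/, so it assimilates in place to [n]. /m/ precedes the alveolar consonant /d/, so it assimilates in place to [n]. /aigumteumdib/ → aigunteundib.
Rule 3 (final devoicing): /b/ is a voiced stop in word-final position, so it devoices to [p]. /aigunteundib/ → aigunteundip.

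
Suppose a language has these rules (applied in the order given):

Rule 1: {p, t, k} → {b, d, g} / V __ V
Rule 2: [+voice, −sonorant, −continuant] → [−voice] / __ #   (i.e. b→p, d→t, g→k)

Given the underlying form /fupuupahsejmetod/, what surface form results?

fubuubahsejmedot

Rule 1 (intervocalic voicing): /p/ is a voiceless stop between vowels /u/ and /u/, so it voices to [b]. /p/ is a voiceless stop between vowels /u/ and /a/, so it voices to [b]. /t/ is a voiceless stop between vowels /e/ and /o/, so it voices to [d]. /fupuupahsejmetod/ → fubuubahsejmedod.
Rule 2 (final devoicing): /d/ is a voiced stop in word-final position, so it devoices to [t]. /fubuubahsejmedod/ → fubuubahsejmedot.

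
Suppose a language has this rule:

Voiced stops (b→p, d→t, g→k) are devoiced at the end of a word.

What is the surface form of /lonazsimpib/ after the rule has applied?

/b/ is a voiced stop in word-final position, so it devoices to [p].
Surface form: [lonazsimpip].

lonazsimpip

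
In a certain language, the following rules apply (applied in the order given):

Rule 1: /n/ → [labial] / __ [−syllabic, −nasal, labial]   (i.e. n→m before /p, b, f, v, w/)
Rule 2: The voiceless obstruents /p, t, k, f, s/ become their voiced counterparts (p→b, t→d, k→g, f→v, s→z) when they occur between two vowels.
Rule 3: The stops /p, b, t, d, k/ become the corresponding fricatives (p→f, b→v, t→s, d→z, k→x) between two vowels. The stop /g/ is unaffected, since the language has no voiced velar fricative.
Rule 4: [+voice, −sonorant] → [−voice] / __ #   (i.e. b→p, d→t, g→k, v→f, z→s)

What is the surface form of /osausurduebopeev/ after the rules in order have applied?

Rule 1 (nasal place assimilation): no segment meets the environment; /osausurduebopeev/ is unchanged.
Rule 2 (intervocalic voicing): /s/ is a voiceless obstruent between vowels /o/ and /a/, so it voices to [z]. /s/ is a voiceless obstruent between vowels /u/ and /u/, so it voices to [z]. /p/ is a voiceless obstruent between vowels /o/ and /e/, so it voices to [b]. /osausurduebopeev/ → ozauzurduebobeev.
Rule 3 (intervocalic spirantization): /b/ is a stop between vowels /e/ and /o/, so it spirantizes to the fricative [v]. /b/ is a stop between vowels /o/ and /e/, so it spirantizes to the fricative [v]. /ozauzurduebobeev/ → ozauzurduevoveev.
Rule 4 (final devoicing): /v/ is a voiced obstruent in word-final position, so it devoices to [f]. /ozauzurduevoveev/ → ozauzurduevoveef.

ozauzurduevoveef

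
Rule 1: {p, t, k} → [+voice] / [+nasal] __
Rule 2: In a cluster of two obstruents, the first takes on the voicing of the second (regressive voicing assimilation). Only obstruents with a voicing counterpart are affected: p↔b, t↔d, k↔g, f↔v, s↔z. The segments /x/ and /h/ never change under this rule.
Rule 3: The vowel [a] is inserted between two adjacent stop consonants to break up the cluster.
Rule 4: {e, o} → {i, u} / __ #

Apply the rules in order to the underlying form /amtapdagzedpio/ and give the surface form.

Rule 1 (post-nasal voicing): /t/ is a voiceless stop immediately after the nasal /m/, so it voices to [d]. /amtapdagzedpio/ → amdapdagzedpio.
Rule 2 (regressive voicing assimilation): /p/ precedes the voiced obstruent /d/, so it voices to [b] by assimilation. /d/ precedes the voiceless obstruent /p/, so it devoices to [t] by assimilation. /amdapdagzedpio/ → amdabdagzetpio.
Rule 3 (stop-cluster a-epenthesis): /b/ and /d/ form a stop–stop cluster, so [a] is inserted between them. /t/ and /p/ form a stop–stop cluster, so [a] is inserted between them. /amdabdagzetpio/ → amdabadagzetapio.
Rule 4 (final vowel raising): /o/ is a mid vowel in word-final position, so it raises to [u]. /amdabadagzetapio/ → amdabadagzetapiu.

amdabadagzetapiu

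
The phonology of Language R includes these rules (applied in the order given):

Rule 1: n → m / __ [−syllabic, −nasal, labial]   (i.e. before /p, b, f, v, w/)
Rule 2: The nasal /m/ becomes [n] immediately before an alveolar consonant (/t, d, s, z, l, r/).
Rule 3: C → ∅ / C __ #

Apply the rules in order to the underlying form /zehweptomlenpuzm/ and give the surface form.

Rule 1 (nasal place assimilation): /n/ precedes the labial consonant /p/, so it assimilates in place to [m]. /zehweptomlenpuzm/ → zehweptomlempuzm.
Rule 2 (nasal place assimilation): /m/ precedes the alveolar consonant /l/, so it assimilates in place to [n]. /zehweptomlempuzm/ → zehweptonlempuzm.
Rule 3 (final cluster simplification): /m/ is the second consonant of a word-final cluster /zm/, so it deletes. /zehweptonlempuzm/ → zehweptonlempuz.

zehweptonlempuz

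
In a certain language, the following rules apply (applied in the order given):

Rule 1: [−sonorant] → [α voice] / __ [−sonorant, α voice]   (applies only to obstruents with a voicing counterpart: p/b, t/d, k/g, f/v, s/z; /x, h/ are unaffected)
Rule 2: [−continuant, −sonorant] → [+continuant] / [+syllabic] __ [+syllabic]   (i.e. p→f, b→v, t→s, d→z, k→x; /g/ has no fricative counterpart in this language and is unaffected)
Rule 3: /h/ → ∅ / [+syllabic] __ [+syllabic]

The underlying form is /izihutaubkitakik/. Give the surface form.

Rule 1 (regressive voicing assimilation): /b/ precedes the voiceless obstruent /k/, so it devoices to [p] by assimilation. /izihutaubkitakik/ → izihutaupkitakik.
Rule 2 (intervocalic spirantization): /t/ is a stop between vowels /u/ and /a/, so it spirantizes to the fricative [s]. /t/ is a stop between vowels /i/ and /a/, so it spirantizes to the fricative [s]. /k/ is a stop between vowels /a/ and /i/, so it spirantizes to the fricative [x]. /izihutaupkitakik/ → izihusaupkisaxik.
Rule 3 (intervocalic h-deletion): /h/ occurs between vowels /i/ and /u/, so it deletes. /izihusaupkisaxik/ → iziusaupkisaxik.

iziusaupkisaxik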